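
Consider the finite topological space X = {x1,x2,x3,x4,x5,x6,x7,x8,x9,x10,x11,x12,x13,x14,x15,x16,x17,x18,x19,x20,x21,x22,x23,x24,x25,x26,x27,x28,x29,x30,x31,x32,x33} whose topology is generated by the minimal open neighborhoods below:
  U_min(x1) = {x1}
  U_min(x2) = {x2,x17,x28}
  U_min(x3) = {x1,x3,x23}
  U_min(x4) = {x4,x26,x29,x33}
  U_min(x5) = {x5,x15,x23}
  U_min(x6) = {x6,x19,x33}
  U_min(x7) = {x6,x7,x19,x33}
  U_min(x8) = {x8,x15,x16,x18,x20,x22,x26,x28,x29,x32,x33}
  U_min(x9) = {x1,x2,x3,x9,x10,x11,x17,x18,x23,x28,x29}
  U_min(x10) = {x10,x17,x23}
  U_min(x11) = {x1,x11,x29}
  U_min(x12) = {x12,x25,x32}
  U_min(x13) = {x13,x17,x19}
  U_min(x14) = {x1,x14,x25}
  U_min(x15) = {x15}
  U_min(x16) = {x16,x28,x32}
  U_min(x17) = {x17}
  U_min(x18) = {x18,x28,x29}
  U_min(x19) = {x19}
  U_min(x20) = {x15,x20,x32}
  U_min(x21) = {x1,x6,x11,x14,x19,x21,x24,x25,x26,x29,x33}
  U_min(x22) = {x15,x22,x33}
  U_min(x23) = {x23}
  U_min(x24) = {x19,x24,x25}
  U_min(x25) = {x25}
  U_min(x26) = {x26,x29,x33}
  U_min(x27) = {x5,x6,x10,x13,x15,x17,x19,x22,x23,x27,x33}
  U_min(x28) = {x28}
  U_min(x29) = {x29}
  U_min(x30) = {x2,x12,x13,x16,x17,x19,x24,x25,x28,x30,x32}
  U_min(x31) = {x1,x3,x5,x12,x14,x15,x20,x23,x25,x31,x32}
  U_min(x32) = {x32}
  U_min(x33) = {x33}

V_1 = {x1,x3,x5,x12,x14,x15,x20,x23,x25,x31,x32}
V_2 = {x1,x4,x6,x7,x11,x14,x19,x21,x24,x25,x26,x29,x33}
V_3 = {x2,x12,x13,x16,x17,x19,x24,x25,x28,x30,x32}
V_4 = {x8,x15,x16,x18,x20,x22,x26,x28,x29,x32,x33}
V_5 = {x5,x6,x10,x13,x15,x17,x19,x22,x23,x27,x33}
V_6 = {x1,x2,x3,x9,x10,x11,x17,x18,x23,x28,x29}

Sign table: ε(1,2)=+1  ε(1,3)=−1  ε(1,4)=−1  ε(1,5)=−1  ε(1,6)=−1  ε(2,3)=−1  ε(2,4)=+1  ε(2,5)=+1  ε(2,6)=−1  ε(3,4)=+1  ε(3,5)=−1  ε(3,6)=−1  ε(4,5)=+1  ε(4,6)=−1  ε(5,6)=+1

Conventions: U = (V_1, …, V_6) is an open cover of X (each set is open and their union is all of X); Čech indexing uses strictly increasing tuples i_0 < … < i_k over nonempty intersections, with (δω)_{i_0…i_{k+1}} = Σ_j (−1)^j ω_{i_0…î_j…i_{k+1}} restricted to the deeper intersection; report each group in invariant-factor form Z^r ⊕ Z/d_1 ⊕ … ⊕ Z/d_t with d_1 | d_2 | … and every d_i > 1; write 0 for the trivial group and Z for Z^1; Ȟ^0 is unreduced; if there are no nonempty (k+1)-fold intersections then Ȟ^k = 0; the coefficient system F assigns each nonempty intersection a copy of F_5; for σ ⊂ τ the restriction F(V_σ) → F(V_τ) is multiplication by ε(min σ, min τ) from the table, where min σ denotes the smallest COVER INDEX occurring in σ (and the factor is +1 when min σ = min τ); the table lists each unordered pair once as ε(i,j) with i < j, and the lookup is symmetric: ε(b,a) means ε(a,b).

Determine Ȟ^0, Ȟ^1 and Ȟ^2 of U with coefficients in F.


intersection data:
  V12={x1,x14,x25} V13={x12,x25,x32} V14={x15,x20,x32} V15={x5,x15,x23} V16={x1,x3,x23} V23={x19,x24,x25} V24={x26,x29,x33} V25={x6,x19,x33} V26={x1,x11,x29} V34={x16,x28,x32} V35={x13,x17,x19} V36={x2,x17,x28} V45={x15,x22,x33} V46={x18,x28,x29} V56={x10,x17,x23}
  V123={x25} V126={x1} V134={x32} V145={x15} V156={x23} V235={x19} V245={x33} V246={x29} V346={x28} V356={x17}
C dims 6,15,10; δ0: rk_F5 6; δ1: rk_F5 9
Ȟ^0 = (6 − 6) − 0 = 0, so Ȟ^0 ≅ 0
Ȟ^1 = (15 − 9) − 6 = 0, so Ȟ^1 ≅ 0
Ȟ^2 = (10 − 0) − 9 = 1, so Ȟ^2 ≅ Z/5

Ȟ^0 = 0, Ȟ^1 = 0, Ȟ^2 = Z/5


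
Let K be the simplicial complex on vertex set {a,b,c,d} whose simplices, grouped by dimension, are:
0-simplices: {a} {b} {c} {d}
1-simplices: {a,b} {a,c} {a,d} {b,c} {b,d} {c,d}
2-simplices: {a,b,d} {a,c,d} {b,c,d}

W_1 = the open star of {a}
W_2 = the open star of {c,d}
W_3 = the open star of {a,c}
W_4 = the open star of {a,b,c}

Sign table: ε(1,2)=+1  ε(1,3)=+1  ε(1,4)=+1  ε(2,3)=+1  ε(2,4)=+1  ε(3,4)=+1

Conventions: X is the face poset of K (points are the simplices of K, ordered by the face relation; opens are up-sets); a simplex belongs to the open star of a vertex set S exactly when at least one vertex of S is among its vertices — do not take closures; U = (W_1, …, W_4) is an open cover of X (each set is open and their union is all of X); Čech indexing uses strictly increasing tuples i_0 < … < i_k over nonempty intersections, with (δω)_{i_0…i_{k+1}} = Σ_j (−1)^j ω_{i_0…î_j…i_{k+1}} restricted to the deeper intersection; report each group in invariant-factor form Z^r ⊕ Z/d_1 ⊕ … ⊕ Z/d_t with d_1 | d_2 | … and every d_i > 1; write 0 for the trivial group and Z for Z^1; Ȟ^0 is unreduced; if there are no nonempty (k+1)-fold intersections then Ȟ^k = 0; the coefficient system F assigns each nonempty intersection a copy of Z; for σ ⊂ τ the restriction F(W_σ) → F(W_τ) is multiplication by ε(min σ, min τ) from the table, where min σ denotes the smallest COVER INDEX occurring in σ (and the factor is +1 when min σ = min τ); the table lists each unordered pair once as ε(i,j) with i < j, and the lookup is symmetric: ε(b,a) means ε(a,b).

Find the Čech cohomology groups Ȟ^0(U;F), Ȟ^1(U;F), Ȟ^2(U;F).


Ȟ^0 = Z; Ȟ^1 = 0; Ȟ^2 = 0

nerve of the cover:
  W1={{a},{a,b},{a,c},{a,d},{a,b,d},{a,c,d}} W2={{c},{d},{a,c},{a,d},{b,c},{b,d},{c,d},{a,b,d},{a,c,d},{b,c,d}} W3={{a},{c},{a,b},{a,c},{a,d},{b,c},{c,d},{a,b,d},{a,c,d},{b,c,d}} W4={{a},{b},{c},{a,b},{a,c},{a,d},{b,c},{b,d},{c,d},{a,b,d},{a,c,d},{b,c,d}}
  W12={{a,c},{a,d},{a,b,d},{a,c,d}} W13={{a},{a,b},{a,c},{a,d},{a,b,d},{a,c,d}} W14={{a},{a,b},{a,c},{a,d},{a,b,d},{a,c,d}} W23={{c},{a,c},{a,d},{b,c},{c,d},{a,b,d},{a,c,d},{b,c,d}} W24={{c},{a,c},{a,d},{b,c},{b,d},{c,d},{a,b,d},{a,c,d},{b,c,d}} W34={{a},{c},{a,b},{a,c},{a,d},{b,c},{c,d},{a,b,d},{a,c,d},{b,c,d}}
  W123={{a,c},{a,d},{a,b,d},{a,c,d}} W124={{a,c},{a,d},{a,b,d},{a,c,d}} W134={{a},{a,b},{a,c},{a,d},{a,b,d},{a,c,d}} W234={{c},{a,c},{a,d},{b,c},{c,d},{a,b,d},{a,c,d},{b,c,d}}
  W1234={{a,c},{a,d},{a,b,d},{a,c,d}}
C dims 4,6,4,1; δ0: rk 3, SNF 1^3; δ1: rk 3, SNF 1^3; δ2: rk 1, SNF 1^1
Ȟ^0 = (4 − 3) − 0 = 1, so Ȟ^0 ≅ Z
Ȟ^1 = (6 − 3) − 3 = 0, so Ȟ^1 ≅ 0
Ȟ^2 = (4 − 1) − 3 = 0, so Ȟ^2 ≅ 0


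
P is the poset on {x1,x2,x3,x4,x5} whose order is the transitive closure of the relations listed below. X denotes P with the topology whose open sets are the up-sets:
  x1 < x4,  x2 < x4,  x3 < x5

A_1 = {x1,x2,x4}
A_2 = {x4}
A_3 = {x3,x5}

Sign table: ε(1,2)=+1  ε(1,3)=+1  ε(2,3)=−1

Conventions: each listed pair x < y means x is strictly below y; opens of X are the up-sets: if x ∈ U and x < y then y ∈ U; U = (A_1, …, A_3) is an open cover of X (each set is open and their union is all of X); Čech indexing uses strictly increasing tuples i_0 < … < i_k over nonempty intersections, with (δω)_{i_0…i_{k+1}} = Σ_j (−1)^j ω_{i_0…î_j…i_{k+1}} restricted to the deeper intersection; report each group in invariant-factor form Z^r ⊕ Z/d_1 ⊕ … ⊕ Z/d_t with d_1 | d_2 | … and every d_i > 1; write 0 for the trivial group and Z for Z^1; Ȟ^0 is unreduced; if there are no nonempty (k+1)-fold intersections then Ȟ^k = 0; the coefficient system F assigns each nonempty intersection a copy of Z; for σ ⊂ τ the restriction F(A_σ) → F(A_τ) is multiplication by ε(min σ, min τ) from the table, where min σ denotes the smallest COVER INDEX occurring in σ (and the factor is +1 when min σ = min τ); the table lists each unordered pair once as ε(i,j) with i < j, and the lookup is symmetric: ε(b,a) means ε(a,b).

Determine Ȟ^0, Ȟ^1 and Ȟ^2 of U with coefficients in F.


Ȟ^0 = Z^2,  Ȟ^1 = 0,  Ȟ^2 = 0

nerve simplices:
  A12={x4}
C dims 3,1; δ0: rk 1, SNF 1^1
degree 0: 3−1−0 = 2 → Ȟ^0 ≅ Z^2
degree 1: 1−0−1 = 0 → Ȟ^1 ≅ 0
degree 2: 0−0−0 = 0 → Ȟ^2 ≅ 0


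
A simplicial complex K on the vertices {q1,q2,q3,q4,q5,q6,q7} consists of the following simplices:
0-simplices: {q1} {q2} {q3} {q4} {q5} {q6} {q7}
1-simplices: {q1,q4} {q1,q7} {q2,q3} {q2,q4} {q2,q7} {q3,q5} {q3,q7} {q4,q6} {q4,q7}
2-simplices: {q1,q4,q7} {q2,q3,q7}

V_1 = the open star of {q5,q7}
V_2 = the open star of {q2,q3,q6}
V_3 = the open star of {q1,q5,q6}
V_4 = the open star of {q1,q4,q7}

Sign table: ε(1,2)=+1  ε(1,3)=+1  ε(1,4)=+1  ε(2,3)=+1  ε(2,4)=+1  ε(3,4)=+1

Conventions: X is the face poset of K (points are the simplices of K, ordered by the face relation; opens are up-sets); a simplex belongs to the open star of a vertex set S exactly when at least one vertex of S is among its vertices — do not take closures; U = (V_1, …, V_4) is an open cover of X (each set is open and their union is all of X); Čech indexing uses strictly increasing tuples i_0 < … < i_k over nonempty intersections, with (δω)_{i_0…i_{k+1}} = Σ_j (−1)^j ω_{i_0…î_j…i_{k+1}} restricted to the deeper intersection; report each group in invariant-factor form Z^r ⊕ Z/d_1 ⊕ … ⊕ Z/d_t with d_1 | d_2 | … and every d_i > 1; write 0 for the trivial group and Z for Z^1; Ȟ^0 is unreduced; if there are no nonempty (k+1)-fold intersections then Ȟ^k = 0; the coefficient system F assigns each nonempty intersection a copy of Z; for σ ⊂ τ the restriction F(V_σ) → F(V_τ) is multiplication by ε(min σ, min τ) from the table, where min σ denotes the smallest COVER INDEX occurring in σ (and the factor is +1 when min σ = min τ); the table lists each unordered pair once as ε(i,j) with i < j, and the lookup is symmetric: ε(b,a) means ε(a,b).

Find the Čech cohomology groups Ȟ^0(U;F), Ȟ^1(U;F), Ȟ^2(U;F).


intersection data:
  V1={{q5},{q7},{q1,q7},{q2,q7},{q3,q5},{q3,q7},{q4,q7},{q1,q4,q7},{q2,q3,q7}} V2={{q2},{q3},{q6},{q2,q3},{q2,q4},{q2,q7},{q3,q5},{q3,q7},{q4,q6},{q2,q3,q7}} V3={{q1},{q5},{q6},{q1,q4},{q1,q7},{q3,q5},{q4,q6},{q1,q4,q7}} V4={{q1},{q4},{q7},{q1,q4},{q1,q7},{q2,q4},{q2,q7},{q3,q7},{q4,q6},{q4,q7},{q1,q4,q7},{q2,q3,q7}}
  V12={{q2,q7},{q3,q5},{q3,q7},{q2,q3,q7}} V13={{q5},{q1,q7},{q3,q5},{q1,q4,q7}} V14={{q7},{q1,q7},{q2,q7},{q3,q7},{q4,q7},{q1,q4,q7},{q2,q3,q7}} V23={{q6},{q3,q5},{q4,q6}} V24={{q2,q4},{q2,q7},{q3,q7},{q4,q6},{q2,q3,q7}} V34={{q1},{q1,q4},{q1,q7},{q4,q6},{q1,q4,q7}}
  V123={{q3,q5}} V124={{q2,q7},{q3,q7},{q2,q3,q7}} V134={{q1,q7},{q1,q4,q7}} V234={{q4,q6}}
C dims 4,6,4; δ0: rk 3, SNF 1^3; δ1: rk 3, SNF 1^3
Ȟ^0 = (4 − 3) − 0 = 1, so Ȟ^0 ≅ Z
Ȟ^1 = (6 − 3) − 3 = 0, so Ȟ^1 ≅ 0
Ȟ^2 = (4 − 0) − 3 = 1, so Ȟ^2 ≅ Z

Ȟ^0 ≅ Z; Ȟ^1 ≅ 0; Ȟ^2 ≅ Z


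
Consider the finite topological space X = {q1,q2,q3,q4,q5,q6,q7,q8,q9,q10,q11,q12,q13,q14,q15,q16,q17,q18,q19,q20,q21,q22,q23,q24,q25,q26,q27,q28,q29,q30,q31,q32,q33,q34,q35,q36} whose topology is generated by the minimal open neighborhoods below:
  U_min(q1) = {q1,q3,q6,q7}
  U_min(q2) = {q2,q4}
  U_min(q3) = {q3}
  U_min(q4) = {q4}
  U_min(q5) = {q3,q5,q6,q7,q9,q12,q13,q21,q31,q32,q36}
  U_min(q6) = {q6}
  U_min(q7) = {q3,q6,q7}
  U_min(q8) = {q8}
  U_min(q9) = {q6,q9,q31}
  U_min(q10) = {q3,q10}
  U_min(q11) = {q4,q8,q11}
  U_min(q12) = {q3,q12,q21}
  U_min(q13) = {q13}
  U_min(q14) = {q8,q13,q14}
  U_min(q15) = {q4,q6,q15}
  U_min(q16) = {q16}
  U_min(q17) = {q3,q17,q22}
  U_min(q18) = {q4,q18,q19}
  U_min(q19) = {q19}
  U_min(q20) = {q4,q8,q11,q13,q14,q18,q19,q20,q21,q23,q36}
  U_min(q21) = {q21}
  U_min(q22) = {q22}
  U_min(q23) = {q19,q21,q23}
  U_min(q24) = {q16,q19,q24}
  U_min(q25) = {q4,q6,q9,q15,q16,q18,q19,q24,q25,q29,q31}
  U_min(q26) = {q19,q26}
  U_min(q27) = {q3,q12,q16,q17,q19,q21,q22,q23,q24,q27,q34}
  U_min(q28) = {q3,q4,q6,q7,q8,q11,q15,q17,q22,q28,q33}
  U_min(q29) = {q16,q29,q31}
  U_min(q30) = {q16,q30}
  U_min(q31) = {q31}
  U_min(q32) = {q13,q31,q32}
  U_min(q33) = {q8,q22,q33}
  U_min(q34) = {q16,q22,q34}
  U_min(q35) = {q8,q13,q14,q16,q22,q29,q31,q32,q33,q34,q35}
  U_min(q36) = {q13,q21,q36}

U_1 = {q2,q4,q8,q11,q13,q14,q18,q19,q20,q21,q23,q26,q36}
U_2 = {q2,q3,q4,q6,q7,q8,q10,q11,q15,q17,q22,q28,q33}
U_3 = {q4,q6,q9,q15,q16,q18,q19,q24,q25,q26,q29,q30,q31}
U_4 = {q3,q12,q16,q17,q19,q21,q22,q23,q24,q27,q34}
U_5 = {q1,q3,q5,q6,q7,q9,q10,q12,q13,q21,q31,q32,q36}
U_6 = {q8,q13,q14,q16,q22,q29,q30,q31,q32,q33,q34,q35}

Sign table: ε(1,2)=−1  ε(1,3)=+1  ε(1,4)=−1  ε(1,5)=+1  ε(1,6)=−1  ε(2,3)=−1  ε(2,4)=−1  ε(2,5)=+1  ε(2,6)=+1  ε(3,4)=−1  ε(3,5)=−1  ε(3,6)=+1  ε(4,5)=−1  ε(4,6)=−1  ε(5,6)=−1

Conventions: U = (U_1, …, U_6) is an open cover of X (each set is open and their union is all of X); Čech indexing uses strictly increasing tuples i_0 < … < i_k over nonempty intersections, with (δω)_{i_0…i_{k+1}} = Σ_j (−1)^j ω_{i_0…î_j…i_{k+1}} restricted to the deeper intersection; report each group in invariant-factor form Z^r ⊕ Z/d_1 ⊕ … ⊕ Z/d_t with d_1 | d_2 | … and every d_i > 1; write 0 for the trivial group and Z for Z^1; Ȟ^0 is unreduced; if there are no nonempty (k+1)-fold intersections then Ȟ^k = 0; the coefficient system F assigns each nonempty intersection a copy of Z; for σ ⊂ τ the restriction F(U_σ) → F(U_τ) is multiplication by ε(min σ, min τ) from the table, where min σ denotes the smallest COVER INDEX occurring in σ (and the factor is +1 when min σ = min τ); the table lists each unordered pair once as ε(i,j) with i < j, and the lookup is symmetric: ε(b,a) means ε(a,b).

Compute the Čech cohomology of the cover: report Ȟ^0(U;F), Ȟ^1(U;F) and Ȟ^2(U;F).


Ȟ^0 ≅ 0, Ȟ^1 ≅ Z/2 and Ȟ^2 ≅ Z

nonempty intersections:
  U12={q2,q4,q8,q11} U13={q4,q18,q19,q26} U14={q19,q21,q23} U15={q13,q21,q36} U16={q8,q13,q14} U23={q4,q6,q15} U24={q3,q17,q22} U25={q3,q6,q7,q10} U26={q8,q22,q33} U34={q16,q19,q24} U35={q6,q9,q31} U36={q16,q29,q30,q31} U45={q3,q12,q21} U46={q16,q22,q34} U56={q13,q31,q32}
  U123={q4} U126={q8} U134={q19} U145={q21} U156={q13} U235={q6} U245={q3} U246={q22} U346={q16} U356={q31}
C dims 6,15,10; δ0: rk 6, SNF 1^5·2; δ1: rk 9, SNF 1^9
Ȟ^0: (6−6)−0=0 ⇒ 0
Ȟ^1: (15−9)−6=0 plus torsion [2] ⇒ Z/2
Ȟ^2: (10−0)−9=1 ⇒ Z


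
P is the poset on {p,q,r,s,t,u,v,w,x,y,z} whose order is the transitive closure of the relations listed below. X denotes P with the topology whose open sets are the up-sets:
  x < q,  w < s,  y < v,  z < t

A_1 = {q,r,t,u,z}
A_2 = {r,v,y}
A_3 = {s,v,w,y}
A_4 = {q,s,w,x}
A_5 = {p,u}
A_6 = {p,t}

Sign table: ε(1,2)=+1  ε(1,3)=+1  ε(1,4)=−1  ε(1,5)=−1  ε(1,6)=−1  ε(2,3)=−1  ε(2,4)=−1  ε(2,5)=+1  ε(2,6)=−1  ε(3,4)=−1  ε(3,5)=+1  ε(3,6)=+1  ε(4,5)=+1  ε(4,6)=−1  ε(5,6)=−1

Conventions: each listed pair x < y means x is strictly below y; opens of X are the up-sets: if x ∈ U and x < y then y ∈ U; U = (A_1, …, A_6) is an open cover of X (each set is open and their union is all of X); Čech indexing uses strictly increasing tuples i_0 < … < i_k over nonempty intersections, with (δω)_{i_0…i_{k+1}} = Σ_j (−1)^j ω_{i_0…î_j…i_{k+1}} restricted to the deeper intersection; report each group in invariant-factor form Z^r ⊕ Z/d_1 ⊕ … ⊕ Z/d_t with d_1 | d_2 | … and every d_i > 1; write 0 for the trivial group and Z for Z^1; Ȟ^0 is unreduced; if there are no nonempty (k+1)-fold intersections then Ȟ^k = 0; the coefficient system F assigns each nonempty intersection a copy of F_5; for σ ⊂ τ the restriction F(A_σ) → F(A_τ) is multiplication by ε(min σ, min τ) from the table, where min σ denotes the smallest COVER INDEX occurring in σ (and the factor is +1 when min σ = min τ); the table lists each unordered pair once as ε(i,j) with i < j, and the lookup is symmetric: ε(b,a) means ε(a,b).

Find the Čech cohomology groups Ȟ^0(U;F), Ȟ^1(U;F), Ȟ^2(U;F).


nonempty overlaps:
  A12={r} A14={q} A15={u} A16={t} A23={v,y} A34={s,w} A56={p}
C dims 6,7; δ0: rk_F5 6
degree 0: 6−6−0 = 0 → Ȟ^0 ≅ 0
degree 1: 7−0−6 = 1 → Ȟ^1 ≅ Z/5
degree 2: 0−0−0 = 0 → Ȟ^2 ≅ 0

Ȟ^0 ≅ 0,  Ȟ^1 ≅ Z/5,  Ȟ^2 ≅ 0


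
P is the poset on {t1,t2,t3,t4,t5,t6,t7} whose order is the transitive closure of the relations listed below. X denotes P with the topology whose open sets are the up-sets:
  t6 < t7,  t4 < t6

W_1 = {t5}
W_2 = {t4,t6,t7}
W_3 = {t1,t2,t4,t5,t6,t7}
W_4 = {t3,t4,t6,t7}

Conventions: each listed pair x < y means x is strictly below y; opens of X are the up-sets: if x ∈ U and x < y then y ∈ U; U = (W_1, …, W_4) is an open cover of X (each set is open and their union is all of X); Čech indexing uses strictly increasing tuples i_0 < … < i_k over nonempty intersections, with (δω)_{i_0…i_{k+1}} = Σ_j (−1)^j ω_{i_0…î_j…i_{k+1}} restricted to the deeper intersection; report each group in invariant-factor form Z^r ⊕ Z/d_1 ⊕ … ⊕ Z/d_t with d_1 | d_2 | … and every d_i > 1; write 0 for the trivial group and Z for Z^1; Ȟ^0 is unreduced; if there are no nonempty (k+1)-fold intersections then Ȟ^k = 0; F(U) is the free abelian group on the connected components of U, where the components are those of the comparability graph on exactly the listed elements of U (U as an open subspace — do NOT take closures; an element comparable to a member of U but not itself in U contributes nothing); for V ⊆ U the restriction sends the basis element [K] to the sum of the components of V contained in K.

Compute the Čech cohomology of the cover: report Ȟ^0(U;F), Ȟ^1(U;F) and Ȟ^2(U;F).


Ȟ^0 ≅ Z^5, Ȟ^1 ≅ 0 and Ȟ^2 ≅ 0

nonempty overlaps:
  W13={t5} W23={t4,t6,t7} W24={t4,t6,t7} W34={t4,t6,t7}
  W234={t4,t6,t7}
components per intersection:
  W1: {t5}
  W2: {t4,t6,t7}
  W3: {t1} {t2} {t4,t6,t7} {t5}
  W4: {t3} {t4,t6,t7}
  W13: {t5}
  W23: {t4,t6,t7}
  W24: {t4,t6,t7}
  W34: {t4,t6,t7}
  W234: {t4,t6,t7}
C dims 8,4,1; δ0: rk 3, SNF 1^3; δ1: rk 1, SNF 1^1
degree 0: 8−3−0 = 5 → Ȟ^0 ≅ Z^5
degree 1: 4−1−3 = 0 → Ȟ^1 ≅ 0
degree 2: 1−0−1 = 0 → Ȟ^2 ≅ 0


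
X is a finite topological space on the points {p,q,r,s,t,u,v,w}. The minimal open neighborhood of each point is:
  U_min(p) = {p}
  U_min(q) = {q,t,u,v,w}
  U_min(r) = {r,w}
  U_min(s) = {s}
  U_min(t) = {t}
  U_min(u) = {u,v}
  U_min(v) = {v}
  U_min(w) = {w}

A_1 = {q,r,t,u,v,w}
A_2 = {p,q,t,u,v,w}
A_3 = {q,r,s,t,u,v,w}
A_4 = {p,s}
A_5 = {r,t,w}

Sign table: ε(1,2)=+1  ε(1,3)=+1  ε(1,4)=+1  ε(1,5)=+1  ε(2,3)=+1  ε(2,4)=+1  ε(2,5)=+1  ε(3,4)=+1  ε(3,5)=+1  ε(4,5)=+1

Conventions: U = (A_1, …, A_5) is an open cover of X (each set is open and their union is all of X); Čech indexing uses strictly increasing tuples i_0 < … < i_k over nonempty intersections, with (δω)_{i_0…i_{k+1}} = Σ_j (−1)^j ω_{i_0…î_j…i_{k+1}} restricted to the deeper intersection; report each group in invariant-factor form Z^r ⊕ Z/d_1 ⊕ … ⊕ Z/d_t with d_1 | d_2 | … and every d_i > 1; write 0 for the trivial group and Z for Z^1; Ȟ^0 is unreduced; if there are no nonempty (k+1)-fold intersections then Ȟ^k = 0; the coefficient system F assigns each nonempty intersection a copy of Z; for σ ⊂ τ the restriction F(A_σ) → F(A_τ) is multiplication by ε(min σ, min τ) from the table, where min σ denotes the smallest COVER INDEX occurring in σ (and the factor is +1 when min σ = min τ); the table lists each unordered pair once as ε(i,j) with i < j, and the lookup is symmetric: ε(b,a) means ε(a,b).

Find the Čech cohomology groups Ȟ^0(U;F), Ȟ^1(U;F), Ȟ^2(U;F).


intersection data:
  A12={q,t,u,v,w} A13={q,r,t,u,v,w} A15={r,t,w} A23={q,t,u,v,w} A24={p} A25={t,w} A34={s} A35={r,t,w}
  A123={q,t,u,v,w} A125={t,w} A135={r,t,w} A235={t,w}
  A1235={t,w}
C dims 5,8,4,1; δ0: rk 4, SNF 1^4; δ1: rk 3, SNF 1^3; δ2: rk 1, SNF 1^1
Ȟ^0 = (5 − 4) − 0 = 1, so Ȟ^0 ≅ Z
Ȟ^1 = (8 − 3) − 4 = 1, so Ȟ^1 ≅ Z
Ȟ^2 = (4 − 1) − 3 = 0, so Ȟ^2 ≅ 0

Ȟ^0 ≅ Z, Ȟ^1 ≅ Z and Ȟ^2 ≅ 0


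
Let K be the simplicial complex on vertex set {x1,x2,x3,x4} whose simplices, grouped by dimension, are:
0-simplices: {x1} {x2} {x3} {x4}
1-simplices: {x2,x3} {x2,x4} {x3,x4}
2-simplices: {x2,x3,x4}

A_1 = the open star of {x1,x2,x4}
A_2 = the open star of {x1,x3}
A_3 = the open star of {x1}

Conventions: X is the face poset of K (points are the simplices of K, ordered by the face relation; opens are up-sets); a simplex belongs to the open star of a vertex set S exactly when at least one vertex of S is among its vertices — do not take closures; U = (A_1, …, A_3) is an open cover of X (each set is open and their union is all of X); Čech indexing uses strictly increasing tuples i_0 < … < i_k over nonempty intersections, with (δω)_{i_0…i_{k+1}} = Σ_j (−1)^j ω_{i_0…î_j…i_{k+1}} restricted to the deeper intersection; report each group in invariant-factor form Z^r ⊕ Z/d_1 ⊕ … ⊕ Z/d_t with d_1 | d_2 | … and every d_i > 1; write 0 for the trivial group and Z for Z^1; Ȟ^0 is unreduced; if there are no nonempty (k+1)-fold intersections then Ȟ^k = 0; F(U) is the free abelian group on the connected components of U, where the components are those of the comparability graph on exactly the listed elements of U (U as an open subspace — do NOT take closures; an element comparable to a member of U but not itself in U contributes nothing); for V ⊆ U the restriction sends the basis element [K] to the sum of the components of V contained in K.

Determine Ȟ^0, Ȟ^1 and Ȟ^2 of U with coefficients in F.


intersection data:
  A1={{x1},{x2},{x4},{x2,x3},{x2,x4},{x3,x4},{x2,x3,x4}} A2={{x1},{x3},{x2,x3},{x3,x4},{x2,x3,x4}} A3={{x1}}
  A12={{x1},{x2,x3},{x3,x4},{x2,x3,x4}} A13={{x1}} A23={{x1}}
  A123={{x1}}
components per intersection:
  A1: {{x1}} {{x2},{x4},{x2,x3},{x2,x4},{x3,x4},{x2,x3,x4}}
  A2: {{x1}} {{x3},{x2,x3},{x3,x4},{x2,x3,x4}}
  A3: {{x1}}
  A12: {{x1}} {{x2,x3},{x3,x4},{x2,x3,x4}}
  A13: {{x1}}
  A23: {{x1}}
  A123: {{x1}}
C dims 5,4,1; δ0: rk 3, SNF 1^3; δ1: rk 1, SNF 1^1
Ȟ^0 = (5 − 3) − 0 = 2, so Ȟ^0 ≅ Z^2
Ȟ^1 = (4 − 1) − 3 = 0, so Ȟ^1 ≅ 0
Ȟ^2 = (1 − 0) − 1 = 0, so Ȟ^2 ≅ 0

Ȟ^0(U;F) ≅ Z^2; Ȟ^1(U;F) ≅ 0; Ȟ^2(U;F) ≅ 0


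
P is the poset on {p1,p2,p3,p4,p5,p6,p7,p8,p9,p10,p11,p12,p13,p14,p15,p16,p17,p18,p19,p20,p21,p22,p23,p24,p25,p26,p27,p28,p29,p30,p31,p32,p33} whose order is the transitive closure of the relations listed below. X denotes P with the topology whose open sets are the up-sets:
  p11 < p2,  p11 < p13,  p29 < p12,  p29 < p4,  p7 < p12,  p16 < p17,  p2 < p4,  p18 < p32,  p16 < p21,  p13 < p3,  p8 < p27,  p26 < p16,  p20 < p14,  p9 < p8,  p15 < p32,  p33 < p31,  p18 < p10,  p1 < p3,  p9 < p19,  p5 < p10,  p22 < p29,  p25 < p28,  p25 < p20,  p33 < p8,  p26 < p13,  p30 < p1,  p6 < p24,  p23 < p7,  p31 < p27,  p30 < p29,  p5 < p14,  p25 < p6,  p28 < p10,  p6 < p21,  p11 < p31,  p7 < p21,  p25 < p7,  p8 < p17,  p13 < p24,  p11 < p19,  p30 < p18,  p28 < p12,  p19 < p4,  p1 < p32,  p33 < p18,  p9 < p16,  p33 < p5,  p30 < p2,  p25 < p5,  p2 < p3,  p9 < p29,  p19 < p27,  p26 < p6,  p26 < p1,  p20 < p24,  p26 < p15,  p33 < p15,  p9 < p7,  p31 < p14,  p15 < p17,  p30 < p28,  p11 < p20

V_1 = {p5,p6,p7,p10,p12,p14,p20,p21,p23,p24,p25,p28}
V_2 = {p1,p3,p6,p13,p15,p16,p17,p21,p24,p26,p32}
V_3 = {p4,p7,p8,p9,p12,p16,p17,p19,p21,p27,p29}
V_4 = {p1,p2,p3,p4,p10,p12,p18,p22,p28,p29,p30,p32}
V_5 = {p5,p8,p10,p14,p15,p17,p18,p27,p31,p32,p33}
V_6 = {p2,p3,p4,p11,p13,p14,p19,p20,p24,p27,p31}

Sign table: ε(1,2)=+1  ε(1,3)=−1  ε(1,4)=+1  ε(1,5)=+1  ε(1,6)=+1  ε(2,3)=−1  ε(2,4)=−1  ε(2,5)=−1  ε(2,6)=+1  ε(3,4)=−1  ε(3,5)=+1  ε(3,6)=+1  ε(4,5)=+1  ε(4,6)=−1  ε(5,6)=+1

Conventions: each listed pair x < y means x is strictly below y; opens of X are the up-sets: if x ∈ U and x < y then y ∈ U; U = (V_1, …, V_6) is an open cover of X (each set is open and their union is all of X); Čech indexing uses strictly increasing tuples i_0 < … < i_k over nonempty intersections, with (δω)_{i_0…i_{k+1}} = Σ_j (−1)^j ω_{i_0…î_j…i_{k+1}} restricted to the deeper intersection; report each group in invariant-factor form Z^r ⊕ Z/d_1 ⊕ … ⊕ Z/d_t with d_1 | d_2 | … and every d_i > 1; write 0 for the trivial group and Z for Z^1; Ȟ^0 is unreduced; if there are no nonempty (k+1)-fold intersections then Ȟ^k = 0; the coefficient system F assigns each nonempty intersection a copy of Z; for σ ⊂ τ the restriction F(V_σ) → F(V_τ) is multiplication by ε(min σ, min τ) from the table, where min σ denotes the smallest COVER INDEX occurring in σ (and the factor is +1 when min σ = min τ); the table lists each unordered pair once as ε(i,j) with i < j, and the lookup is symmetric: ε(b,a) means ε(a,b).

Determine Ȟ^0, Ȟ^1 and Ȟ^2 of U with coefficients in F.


nonempty overlaps:
  V12={p6,p21,p24} V13={p7,p12,p21} V14={p10,p12,p28} V15={p5,p10,p14} V16={p14,p20,p24} V23={p16,p17,p21} V24={p1,p3,p32} V25={p15,p17,p32} V26={p3,p13,p24} V34={p4,p12,p29} V35={p8,p17,p27} V36={p4,p19,p27} V45={p10,p18,p32} V46={p2,p3,p4} V56={p14,p27,p31}
  V123={p21} V126={p24} V134={p12} V145={p10} V156={p14} V235={p17} V245={p32} V246={p3} V346={p4} V356={p27}
C dims 6,15,10; δ0: rk 6, SNF 1^5·2; δ1: rk 9, SNF 1^9
degree 0: 6−6−0 = 0 → Ȟ^0 ≅ 0
degree 1: 15−9−6 = 0 plus torsion [2] → Ȟ^1 ≅ Z/2
degree 2: 10−0−9 = 1 → Ȟ^2 ≅ Z

Ȟ^0(U;F) ≅ 0,  Ȟ^1(U;F) ≅ Z/2,  Ȟ^2(U;F) ≅ Z


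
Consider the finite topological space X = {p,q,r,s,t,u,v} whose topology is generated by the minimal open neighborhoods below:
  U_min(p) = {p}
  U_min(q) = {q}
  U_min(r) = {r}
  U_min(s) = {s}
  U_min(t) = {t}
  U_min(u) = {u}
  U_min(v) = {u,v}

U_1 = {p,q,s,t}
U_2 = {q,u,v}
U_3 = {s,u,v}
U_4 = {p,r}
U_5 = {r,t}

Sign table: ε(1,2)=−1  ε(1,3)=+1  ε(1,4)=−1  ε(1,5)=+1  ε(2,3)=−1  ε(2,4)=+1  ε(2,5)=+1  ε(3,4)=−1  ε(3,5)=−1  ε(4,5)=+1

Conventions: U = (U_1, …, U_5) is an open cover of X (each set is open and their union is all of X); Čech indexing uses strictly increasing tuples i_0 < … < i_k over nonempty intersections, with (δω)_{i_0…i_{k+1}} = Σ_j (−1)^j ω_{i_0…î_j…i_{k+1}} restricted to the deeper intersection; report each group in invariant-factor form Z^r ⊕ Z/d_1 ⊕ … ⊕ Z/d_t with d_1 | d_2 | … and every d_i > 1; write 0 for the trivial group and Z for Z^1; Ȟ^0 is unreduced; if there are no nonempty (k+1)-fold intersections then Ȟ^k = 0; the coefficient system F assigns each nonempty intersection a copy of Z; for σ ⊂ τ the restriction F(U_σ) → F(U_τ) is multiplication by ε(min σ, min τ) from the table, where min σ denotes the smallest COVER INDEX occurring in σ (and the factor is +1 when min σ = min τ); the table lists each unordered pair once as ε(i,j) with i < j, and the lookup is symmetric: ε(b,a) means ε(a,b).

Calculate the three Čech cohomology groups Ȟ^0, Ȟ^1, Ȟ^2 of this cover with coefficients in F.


nerve of the cover:
  U12={q} U13={s} U14={p} U15={t} U23={u,v} U45={r}
C dims 5,6; δ0: rk 5, SNF 1^4·2
Ȟ^0 = (5 − 5) − 0 = 0, so Ȟ^0 ≅ 0
Ȟ^1 = (6 − 0) − 5 = 1 plus torsion [2], so Ȟ^1 ≅ Z ⊕ Z/2
Ȟ^2 = (0 − 0) − 0 = 0, so Ȟ^2 ≅ 0

Ȟ^0 ≅ 0; Ȟ^1 ≅ Z ⊕ Z/2; Ȟ^2 ≅ 0


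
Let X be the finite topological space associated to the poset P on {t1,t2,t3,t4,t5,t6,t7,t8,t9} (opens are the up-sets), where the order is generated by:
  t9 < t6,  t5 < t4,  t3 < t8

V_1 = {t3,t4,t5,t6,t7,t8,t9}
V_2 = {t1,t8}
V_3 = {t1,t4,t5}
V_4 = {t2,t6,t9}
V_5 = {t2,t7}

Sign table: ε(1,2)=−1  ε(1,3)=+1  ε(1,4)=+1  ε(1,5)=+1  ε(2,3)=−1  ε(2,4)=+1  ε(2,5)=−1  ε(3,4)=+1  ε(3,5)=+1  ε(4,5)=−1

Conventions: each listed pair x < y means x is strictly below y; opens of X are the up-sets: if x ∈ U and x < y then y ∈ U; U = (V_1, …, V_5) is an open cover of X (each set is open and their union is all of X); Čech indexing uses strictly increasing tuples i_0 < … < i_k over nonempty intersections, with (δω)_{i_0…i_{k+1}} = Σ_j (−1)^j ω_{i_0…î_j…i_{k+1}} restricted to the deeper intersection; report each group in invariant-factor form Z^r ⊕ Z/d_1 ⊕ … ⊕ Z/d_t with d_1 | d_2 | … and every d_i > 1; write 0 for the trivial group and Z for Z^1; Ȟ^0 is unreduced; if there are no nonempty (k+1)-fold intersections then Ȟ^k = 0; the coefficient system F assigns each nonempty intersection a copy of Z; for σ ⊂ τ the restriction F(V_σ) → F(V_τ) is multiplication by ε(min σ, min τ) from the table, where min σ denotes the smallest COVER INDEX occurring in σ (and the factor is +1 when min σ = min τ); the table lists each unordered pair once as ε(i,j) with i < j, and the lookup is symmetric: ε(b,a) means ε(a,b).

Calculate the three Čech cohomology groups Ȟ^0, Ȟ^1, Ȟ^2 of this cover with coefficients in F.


nerve simplices:
  V12={t8} V13={t4,t5} V14={t6,t9} V15={t7} V23={t1} V45={t2}
C dims 5,6; δ0: rk 5, SNF 1^4·2
degree 0: 5−5−0 = 0 → Ȟ^0 ≅ 0
degree 1: 6−0−5 = 1 plus torsion [2] → Ȟ^1 ≅ Z ⊕ Z/2
degree 2: 0−0−0 = 0 → Ȟ^2 ≅ 0

Ȟ^0 ≅ 0, Ȟ^1 ≅ Z ⊕ Z/2 and Ȟ^2 ≅ 0


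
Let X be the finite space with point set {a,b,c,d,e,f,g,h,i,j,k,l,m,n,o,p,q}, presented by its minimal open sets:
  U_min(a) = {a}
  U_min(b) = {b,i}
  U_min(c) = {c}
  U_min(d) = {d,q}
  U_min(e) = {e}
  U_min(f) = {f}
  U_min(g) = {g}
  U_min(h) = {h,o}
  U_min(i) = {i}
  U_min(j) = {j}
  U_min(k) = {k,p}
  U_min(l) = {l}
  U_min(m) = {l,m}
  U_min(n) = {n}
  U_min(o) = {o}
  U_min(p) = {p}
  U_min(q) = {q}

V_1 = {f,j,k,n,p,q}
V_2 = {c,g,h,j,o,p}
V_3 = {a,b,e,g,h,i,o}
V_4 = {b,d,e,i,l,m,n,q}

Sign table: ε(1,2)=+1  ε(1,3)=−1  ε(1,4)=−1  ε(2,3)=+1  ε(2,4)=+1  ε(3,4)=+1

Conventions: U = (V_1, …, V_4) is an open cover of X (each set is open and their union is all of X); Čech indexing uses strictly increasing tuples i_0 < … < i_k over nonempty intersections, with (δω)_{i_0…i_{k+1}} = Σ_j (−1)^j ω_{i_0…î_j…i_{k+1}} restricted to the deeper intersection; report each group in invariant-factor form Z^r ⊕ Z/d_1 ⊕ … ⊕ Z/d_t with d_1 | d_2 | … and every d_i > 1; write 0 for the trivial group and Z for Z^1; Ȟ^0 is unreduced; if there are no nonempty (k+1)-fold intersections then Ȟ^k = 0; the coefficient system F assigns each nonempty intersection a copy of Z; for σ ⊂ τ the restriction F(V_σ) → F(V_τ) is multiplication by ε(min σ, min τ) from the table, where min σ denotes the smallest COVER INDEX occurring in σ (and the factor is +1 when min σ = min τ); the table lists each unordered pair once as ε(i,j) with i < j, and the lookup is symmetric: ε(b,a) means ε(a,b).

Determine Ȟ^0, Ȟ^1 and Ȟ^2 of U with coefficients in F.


Ȟ^0 = 0,  Ȟ^1 = Z/2,  Ȟ^2 = 0

nonempty overlaps:
  V12={j,p} V14={n,q} V23={g,h,o} V34={b,e,i}
C dims 4,4; δ0: rk 4, SNF 1^3·2
degree 0: 4−4−0 = 0 → Ȟ^0 ≅ 0
degree 1: 4−0−4 = 0 plus torsion [2] → Ȟ^1 ≅ Z/2
degree 2: 0−0−0 = 0 → Ȟ^2 ≅ 0


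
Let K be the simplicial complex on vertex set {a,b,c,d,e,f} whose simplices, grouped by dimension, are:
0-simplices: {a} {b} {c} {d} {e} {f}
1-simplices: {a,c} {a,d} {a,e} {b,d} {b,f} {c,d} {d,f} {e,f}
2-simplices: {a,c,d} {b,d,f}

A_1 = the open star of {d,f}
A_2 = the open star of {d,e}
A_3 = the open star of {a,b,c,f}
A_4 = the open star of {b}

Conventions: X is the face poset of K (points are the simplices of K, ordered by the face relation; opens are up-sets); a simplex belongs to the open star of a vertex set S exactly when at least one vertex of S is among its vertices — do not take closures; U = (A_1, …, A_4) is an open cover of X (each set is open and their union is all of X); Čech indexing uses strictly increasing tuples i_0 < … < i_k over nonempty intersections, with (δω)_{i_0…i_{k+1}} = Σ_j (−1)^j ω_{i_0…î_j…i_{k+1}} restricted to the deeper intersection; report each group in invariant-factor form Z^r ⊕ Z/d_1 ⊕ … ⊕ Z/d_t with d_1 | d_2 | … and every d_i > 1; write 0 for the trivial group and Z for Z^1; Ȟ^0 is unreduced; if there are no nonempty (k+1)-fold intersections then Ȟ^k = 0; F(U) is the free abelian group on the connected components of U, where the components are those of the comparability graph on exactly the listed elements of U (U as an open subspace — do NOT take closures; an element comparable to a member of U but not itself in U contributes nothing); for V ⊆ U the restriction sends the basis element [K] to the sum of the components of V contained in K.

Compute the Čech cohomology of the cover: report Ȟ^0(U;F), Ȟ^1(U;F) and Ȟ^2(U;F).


Ȟ^0(U;F) ≅ Z,  Ȟ^1(U;F) ≅ Z,  Ȟ^2(U;F) ≅ 0

nerve simplices:
  A1={{d},{f},{a,d},{b,d},{b,f},{c,d},{d,f},{e,f},{a,c,d},{b,d,f}} A2={{d},{e},{a,d},{a,e},{b,d},{c,d},{d,f},{e,f},{a,c,d},{b,d,f}} A3={{a},{b},{c},{f},{a,c},{a,d},{a,e},{b,d},{b,f},{c,d},{d,f},{e,f},{a,c,d},{b,d,f}} A4={{b},{b,d},{b,f},{b,d,f}}
  A12={{d},{a,d},{b,d},{c,d},{d,f},{e,f},{a,c,d},{b,d,f}} A13={{f},{a,d},{b,d},{b,f},{c,d},{d,f},{e,f},{a,c,d},{b,d,f}} A14={{b,d},{b,f},{b,d,f}} A23={{a,d},{a,e},{b,d},{c,d},{d,f},{e,f},{a,c,d},{b,d,f}} A24={{b,d},{b,d,f}} A34={{b},{b,d},{b,f},{b,d,f}}
  A123={{a,d},{b,d},{c,d},{d,f},{e,f},{a,c,d},{b,d,f}} A124={{b,d},{b,d,f}} A134={{b,d},{b,f},{b,d,f}} A234={{b,d},{b,d,f}}
  A1234={{b,d},{b,d,f}}
components per intersection:
  A1: {{d},{f},{a,d},{b,d},{b,f},{c,d},{d,f},{e,f},{a,c,d},{b,d,f}}
  A2: {{d},{a,d},{b,d},{c,d},{d,f},{a,c,d},{b,d,f}} {{e},{a,e},{e,f}}
  A3: {{a},{c},{a,c},{a,d},{a,e},{c,d},{a,c,d}} {{b},{f},{b,d},{b,f},{d,f},{e,f},{b,d,f}}
  A4: {{b},{b,d},{b,f},{b,d,f}}
  A12: {{d},{a,d},{b,d},{c,d},{d,f},{a,c,d},{b,d,f}} {{e,f}}
  A13: {{f},{b,d},{b,f},{d,f},{e,f},{b,d,f}} {{a,d},{c,d},{a,c,d}}
  A14: {{b,d},{b,f},{b,d,f}}
  A23: {{a,d},{c,d},{a,c,d}} {{a,e}} {{b,d},{d,f},{b,d,f}} {{e,f}}
  A24: {{b,d},{b,d,f}}
  A34: {{b},{b,d},{b,f},{b,d,f}}
  A123: {{a,d},{c,d},{a,c,d}} {{b,d},{d,f},{b,d,f}} {{e,f}}
  A124: {{b,d},{b,d,f}}
  A134: {{b,d},{b,f},{b,d,f}}
  A234: {{b,d},{b,d,f}}
  A1234: {{b,d},{b,d,f}}
C dims 6,11,6,1; δ0: rk 5, SNF 1^5; δ1: rk 5, SNF 1^5; δ2: rk 1, SNF 1^1
degree 0: 6−5−0 = 1 → Ȟ^0 ≅ Z
degree 1: 11−5−5 = 1 → Ȟ^1 ≅ Z
degree 2: 6−1−5 = 0 → Ȟ^2 ≅ 0


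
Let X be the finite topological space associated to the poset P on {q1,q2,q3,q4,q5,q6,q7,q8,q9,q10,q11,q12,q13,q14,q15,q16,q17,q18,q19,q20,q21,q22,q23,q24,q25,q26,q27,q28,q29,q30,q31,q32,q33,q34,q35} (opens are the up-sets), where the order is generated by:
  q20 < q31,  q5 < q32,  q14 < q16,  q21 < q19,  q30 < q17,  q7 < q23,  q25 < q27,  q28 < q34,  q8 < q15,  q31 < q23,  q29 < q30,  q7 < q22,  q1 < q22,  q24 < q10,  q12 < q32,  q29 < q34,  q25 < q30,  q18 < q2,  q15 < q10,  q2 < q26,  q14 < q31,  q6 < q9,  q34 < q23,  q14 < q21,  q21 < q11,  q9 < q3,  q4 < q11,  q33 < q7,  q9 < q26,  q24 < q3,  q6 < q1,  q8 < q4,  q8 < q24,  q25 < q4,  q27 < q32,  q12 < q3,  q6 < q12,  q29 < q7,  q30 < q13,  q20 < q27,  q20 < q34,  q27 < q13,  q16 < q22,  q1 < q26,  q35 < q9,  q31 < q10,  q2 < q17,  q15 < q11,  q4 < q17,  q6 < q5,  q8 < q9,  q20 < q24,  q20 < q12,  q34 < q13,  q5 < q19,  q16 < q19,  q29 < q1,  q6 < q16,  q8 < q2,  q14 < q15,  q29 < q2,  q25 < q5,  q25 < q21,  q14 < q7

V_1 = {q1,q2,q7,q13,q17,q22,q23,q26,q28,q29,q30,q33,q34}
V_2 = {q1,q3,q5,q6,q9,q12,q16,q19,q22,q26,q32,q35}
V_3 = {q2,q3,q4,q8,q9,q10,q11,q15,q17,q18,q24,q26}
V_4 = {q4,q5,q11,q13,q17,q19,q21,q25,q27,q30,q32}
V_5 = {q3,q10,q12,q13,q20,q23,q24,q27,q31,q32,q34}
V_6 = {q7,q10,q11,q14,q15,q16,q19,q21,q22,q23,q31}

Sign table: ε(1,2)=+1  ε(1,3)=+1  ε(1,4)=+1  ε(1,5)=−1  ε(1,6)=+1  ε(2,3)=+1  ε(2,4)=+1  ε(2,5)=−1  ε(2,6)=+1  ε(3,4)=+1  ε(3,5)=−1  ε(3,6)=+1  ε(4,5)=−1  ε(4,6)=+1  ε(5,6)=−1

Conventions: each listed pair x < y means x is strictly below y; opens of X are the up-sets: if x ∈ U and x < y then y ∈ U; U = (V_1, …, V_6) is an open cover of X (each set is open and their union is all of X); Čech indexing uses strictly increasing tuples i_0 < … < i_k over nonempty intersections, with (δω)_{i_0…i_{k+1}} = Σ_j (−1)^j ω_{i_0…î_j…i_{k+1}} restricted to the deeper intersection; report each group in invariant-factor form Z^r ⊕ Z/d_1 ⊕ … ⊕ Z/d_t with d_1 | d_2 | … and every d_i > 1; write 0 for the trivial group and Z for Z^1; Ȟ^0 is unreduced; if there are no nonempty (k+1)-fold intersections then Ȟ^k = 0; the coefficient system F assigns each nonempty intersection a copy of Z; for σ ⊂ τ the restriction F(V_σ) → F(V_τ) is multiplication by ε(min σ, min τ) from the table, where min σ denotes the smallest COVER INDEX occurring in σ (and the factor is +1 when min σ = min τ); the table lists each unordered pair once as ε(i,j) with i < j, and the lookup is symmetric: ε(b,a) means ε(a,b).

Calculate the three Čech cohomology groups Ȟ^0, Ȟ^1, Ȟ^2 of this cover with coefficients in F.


nerve of the cover:
  V12={q1,q22,q26} V13={q2,q17,q26} V14={q13,q17,q30} V15={q13,q23,q34} V16={q7,q22,q23} V23={q3,q9,q26} V24={q5,q19,q32} V25={q3,q12,q32} V26={q16,q19,q22} V34={q4,q11,q17} V35={q3,q10,q24} V36={q10,q11,q15} V45={q13,q27,q32} V46={q11,q19,q21} V56={q10,q23,q31}
  V123={q26} V126={q22} V134={q17} V145={q13} V156={q23} V235={q3} V245={q32} V246={q19} V346={q11} V356={q10}
C dims 6,15,10; δ0: rk 5, SNF 1^5; δ1: rk 10, SNF 1^9·2
Ȟ^0 = (6 − 5) − 0 = 1, so Ȟ^0 ≅ Z
Ȟ^1 = (15 − 10) − 5 = 0, so Ȟ^1 ≅ 0
Ȟ^2 = (10 − 0) − 10 = 0 plus torsion [2], so Ȟ^2 ≅ Z/2

Ȟ^0 ≅ Z; Ȟ^1 ≅ 0; Ȟ^2 ≅ Z/2


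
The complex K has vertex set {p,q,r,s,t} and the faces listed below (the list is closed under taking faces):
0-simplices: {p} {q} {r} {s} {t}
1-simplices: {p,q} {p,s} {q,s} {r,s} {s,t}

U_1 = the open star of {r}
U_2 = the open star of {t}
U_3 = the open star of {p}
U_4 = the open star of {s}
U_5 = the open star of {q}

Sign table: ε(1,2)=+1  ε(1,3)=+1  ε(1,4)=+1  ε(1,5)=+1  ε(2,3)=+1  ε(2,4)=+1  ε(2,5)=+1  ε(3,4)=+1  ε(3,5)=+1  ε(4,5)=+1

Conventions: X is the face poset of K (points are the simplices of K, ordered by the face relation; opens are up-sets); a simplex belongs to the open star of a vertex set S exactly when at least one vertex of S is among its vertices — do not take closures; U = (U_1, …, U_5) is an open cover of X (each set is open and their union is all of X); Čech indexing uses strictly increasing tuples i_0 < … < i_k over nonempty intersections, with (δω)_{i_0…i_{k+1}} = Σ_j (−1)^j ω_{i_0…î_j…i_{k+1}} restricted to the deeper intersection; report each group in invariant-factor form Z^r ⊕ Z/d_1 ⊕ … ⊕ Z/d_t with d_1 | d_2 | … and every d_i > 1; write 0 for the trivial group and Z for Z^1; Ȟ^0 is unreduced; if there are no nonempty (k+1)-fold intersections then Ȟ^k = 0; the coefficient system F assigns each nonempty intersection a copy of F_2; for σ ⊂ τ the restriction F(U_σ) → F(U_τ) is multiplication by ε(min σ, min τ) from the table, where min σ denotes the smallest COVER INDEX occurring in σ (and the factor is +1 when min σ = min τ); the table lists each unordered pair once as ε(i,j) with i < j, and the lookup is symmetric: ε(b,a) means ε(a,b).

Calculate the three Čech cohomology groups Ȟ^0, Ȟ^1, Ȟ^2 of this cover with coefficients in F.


Ȟ^0 ≅ Z/2; Ȟ^1 ≅ Z/2; Ȟ^2 ≅ 0

intersection data:
  U1={{r},{r,s}} U2={{t},{s,t}} U3={{p},{p,q},{p,s}} U4={{s},{p,s},{q,s},{r,s},{s,t}} U5={{q},{p,q},{q,s}}
  U14={{r,s}} U24={{s,t}} U34={{p,s}} U35={{p,q}} U45={{q,s}}
C dims 5,5; δ0: rk_F2 4
Ȟ^0 = (5 − 4) − 0 = 1, so Ȟ^0 ≅ Z/2
Ȟ^1 = (5 − 0) − 4 = 1, so Ȟ^1 ≅ Z/2
Ȟ^2 = (0 − 0) − 0 = 0, so Ȟ^2 ≅ 0


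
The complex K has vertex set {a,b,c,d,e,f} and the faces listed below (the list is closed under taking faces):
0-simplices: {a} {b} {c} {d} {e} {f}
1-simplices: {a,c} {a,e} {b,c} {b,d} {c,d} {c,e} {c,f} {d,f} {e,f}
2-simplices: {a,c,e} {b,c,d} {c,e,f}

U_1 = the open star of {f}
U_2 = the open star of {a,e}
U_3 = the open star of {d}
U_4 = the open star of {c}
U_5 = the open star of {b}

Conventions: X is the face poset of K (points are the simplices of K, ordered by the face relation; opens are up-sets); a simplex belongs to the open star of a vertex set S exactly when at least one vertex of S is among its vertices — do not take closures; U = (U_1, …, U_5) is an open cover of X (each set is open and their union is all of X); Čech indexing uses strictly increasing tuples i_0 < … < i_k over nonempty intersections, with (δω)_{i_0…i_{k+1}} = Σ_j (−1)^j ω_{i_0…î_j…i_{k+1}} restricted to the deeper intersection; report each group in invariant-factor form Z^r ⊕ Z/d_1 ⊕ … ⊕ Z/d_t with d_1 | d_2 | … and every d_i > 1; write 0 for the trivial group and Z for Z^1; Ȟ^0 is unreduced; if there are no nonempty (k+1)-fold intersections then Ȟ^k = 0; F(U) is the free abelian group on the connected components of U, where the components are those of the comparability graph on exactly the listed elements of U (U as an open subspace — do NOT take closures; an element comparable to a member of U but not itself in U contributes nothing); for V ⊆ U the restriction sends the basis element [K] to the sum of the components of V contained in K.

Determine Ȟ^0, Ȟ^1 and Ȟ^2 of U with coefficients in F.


nerve simplices:
  U1={{f},{c,f},{d,f},{e,f},{c,e,f}} U2={{a},{e},{a,c},{a,e},{c,e},{e,f},{a,c,e},{c,e,f}} U3={{d},{b,d},{c,d},{d,f},{b,c,d}} U4={{c},{a,c},{b,c},{c,d},{c,e},{c,f},{a,c,e},{b,c,d},{c,e,f}} U5={{b},{b,c},{b,d},{b,c,d}}
  U12={{e,f},{c,e,f}} U13={{d,f}} U14={{c,f},{c,e,f}} U24={{a,c},{c,e},{a,c,e},{c,e,f}} U34={{c,d},{b,c,d}} U35={{b,d},{b,c,d}} U45={{b,c},{b,c,d}}
  U124={{c,e,f}} U345={{b,c,d}}
components per intersection:
  U1: {{f},{c,f},{d,f},{e,f},{c,e,f}}
  U2: {{a},{e},{a,c},{a,e},{c,e},{e,f},{a,c,e},{c,e,f}}
  U3: {{d},{b,d},{c,d},{d,f},{b,c,d}}
  U4: {{c},{a,c},{b,c},{c,d},{c,e},{c,f},{a,c,e},{b,c,d},{c,e,f}}
  U5: {{b},{b,c},{b,d},{b,c,d}}
  U12: {{e,f},{c,e,f}}
  U13: {{d,f}}
  U14: {{c,f},{c,e,f}}
  U24: {{a,c},{c,e},{a,c,e},{c,e,f}}
  U34: {{c,d},{b,c,d}}
  U35: {{b,d},{b,c,d}}
  U45: {{b,c},{b,c,d}}
  U124: {{c,e,f}}
  U345: {{b,c,d}}
C dims 5,7,2; δ0: rk 4, SNF 1^4; δ1: rk 2, SNF 1^2
degree 0: 5−4−0 = 1 → Ȟ^0 ≅ Z
degree 1: 7−2−4 = 1 → Ȟ^1 ≅ Z
degree 2: 2−0−2 = 0 → Ȟ^2 ≅ 0

Ȟ^0 ≅ Z, Ȟ^1 ≅ Z, Ȟ^2 ≅ 0
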